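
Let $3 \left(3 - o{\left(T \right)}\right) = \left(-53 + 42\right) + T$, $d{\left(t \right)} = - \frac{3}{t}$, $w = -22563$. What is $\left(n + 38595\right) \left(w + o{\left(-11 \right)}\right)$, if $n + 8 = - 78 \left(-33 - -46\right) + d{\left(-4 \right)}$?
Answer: $- \frac{5084329555}{6} \approx -8.4739 \cdot 10^{8}$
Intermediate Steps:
$o{\left(T \right)} = \frac{20}{3} - \frac{T}{3}$ ($o{\left(T \right)} = 3 - \frac{\left(-53 + 42\right) + T}{3} = 3 - \frac{-11 + T}{3} = 3 - \left(- \frac{11}{3} + \frac{T}{3}\right) = \frac{20}{3} - \frac{T}{3}$)
$n = - \frac{4085}{4}$ ($n = -8 - \left(- \frac{3}{4} + 78 \left(-33 - -46\right)\right) = -8 - \left(- \frac{3}{4} + 78 \left(-33 + 46\right)\right) = -8 + \left(\left(-78\right) 13 + \frac{3}{4}\right) = -8 + \left(-1014 + \frac{3}{4}\right) = -8 - \frac{4053}{4} = - \frac{4085}{4} \approx -1021.3$)
$\left(n + 38595\right) \left(w + o{\left(-11 \right)}\right) = \left(- \frac{4085}{4} + 38595\right) \left(-22563 + \left(\frac{20}{3} - - \frac{11}{3}\right)\right) = \frac{150295 \left(-22563 + \left(\frac{20}{3} + \frac{11}{3}\right)\right)}{4} = \frac{150295 \left(-22563 + \frac{31}{3}\right)}{4} = \frac{150295}{4} \left(- \frac{67658}{3}\right) = - \frac{5084329555}{6}$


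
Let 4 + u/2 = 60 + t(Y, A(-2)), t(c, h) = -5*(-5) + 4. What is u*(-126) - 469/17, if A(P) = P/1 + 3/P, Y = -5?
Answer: -364609/17 ≈ -21448.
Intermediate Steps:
A(P) = P + 3/P (A(P) = P*1 + 3/P = P + 3/P)
t(c, h) = 29 (t(c, h) = 25 + 4 = 29)
u = 170 (u = -8 + 2*(60 + 29) = -8 + 2*89 = -8 + 178 = 170)
u*(-126) - 469/17 = 170*(-126) - 469/17 = -21420 - 469*1/17 = -21420 - 469/17 = -364609/17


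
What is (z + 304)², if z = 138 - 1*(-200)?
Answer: 412164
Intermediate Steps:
z = 338 (z = 138 + 200 = 338)
(z + 304)² = (338 + 304)² = 642² = 412164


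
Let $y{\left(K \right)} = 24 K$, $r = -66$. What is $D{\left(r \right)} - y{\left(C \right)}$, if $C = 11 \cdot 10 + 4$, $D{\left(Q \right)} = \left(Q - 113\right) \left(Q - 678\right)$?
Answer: $130440$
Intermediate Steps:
$D{\left(Q \right)} = \left(-678 + Q\right) \left(-113 + Q\right)$ ($D{\left(Q \right)} = \left(-113 + Q\right) \left(-678 + Q\right) = \left(-678 + Q\right) \left(-113 + Q\right)$)
$C = 114$ ($C = 110 + 4 = 114$)
$D{\left(r \right)} - y{\left(C \right)} = \left(76614 + \left(-66\right)^{2} - -52206\right) - 24 \cdot 114 = \left(76614 + 4356 + 52206\right) - 2736 = 133176 - 2736 = 130440$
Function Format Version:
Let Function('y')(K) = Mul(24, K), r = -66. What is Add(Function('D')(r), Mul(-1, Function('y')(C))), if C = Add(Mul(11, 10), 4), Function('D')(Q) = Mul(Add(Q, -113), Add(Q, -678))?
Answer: 130440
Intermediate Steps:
Function('D')(Q) = Mul(Add(-678, Q), Add(-113, Q)) (Function('D')(Q) = Mul(Add(-113, Q), Add(-678, Q)) = Mul(Add(-678, Q), Add(-113, Q)))
C = 114 (C = Add(110, 4) = 114)
Add(Function('D')(r), Mul(-1, Function('y')(C))) = Add(Add(76614, Pow(-66, 2), Mul(-791, -66)), Mul(-1, Mul(24, 114))) = Add(Add(76614, 4356, 52206), Mul(-1, 2736)) = Add(133176, -2736) = 130440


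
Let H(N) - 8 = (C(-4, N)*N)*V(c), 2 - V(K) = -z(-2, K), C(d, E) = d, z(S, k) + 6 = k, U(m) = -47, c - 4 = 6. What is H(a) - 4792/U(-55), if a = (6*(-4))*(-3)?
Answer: -76048/47 ≈ -1618.0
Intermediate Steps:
c = 10 (c = 4 + 6 = 10)
z(S, k) = -6 + k
V(K) = -4 + K (V(K) = 2 - (-1)*(-6 + K) = 2 - (6 - K) = 2 + (-6 + K) = -4 + K)
a = 72 (a = -24*(-3) = 72)
H(N) = 8 - 24*N (H(N) = 8 + (-4*N)*(-4 + 10) = 8 - 4*N*6 = 8 - 24*N)
H(a) - 4792/U(-55) = (8 - 24*72) - 4792/(-47) = (8 - 1728) - 4792*(-1)/47 = -1720 - 1*(-4792/47) = -1720 + 4792/47 = -76048/47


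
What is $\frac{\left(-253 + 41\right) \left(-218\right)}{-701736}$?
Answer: $- \frac{5777}{87717} \approx -0.06586$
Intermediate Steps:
$\frac{\left(-253 + 41\right) \left(-218\right)}{-701736} = \left(-212\right) \left(-218\right) \left(- \frac{1}{701736}\right) = 46216 \left(- \frac{1}{701736}\right) = - \frac{5777}{87717}$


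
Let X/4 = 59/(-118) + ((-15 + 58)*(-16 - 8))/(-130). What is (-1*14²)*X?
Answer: -379064/65 ≈ -5831.8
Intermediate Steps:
X = 1934/65 (X = 4*(59/(-118) + ((-15 + 58)*(-16 - 8))/(-130)) = 4*(59*(-1/118) + (43*(-24))*(-1/130)) = 4*(-½ - 1032*(-1/130)) = 4*(-½ + 516/65) = 4*(967/130) = 1934/65 ≈ 29.754)
(-1*14²)*X = -1*14²*(1934/65) = -1*196*(1934/65) = -196*1934/65 = -379064/65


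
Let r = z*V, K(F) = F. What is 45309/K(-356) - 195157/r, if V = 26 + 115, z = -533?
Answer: -3335631385/26754468 ≈ -124.68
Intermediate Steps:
V = 141
r = -75153 (r = -533*141 = -75153)
45309/K(-356) - 195157/r = 45309/(-356) - 195157/(-75153) = 45309*(-1/356) - 195157*(-1/75153) = -45309/356 + 195157/75153 = -3335631385/26754468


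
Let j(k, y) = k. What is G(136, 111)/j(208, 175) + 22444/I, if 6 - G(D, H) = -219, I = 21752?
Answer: 1195319/565552 ≈ 2.1135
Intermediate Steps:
G(D, H) = 225 (G(D, H) = 6 - 1*(-219) = 6 + 219 = 225)
G(136, 111)/j(208, 175) + 22444/I = 225/208 + 22444/21752 = 225*(1/208) + 22444*(1/21752) = 225/208 + 5611/5438 = 1195319/565552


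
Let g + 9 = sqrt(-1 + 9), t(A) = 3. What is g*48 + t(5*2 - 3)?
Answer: -429 + 96*sqrt(2) ≈ -293.24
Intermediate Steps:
g = -9 + 2*sqrt(2) (g = -9 + sqrt(-1 + 9) = -9 + sqrt(8) = -9 + 2*sqrt(2) ≈ -6.1716)
g*48 + t(5*2 - 3) = (-9 + 2*sqrt(2))*48 + 3 = (-432 + 96*sqrt(2)) + 3 = -429 + 96*sqrt(2)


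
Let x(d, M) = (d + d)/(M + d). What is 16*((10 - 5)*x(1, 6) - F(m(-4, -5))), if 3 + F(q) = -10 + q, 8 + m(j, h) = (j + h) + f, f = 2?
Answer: 3296/7 ≈ 470.86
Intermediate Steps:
x(d, M) = 2*d/(M + d) (x(d, M) = (2*d)/(M + d) = 2*d/(M + d))
m(j, h) = -6 + h + j (m(j, h) = -8 + ((j + h) + 2) = -8 + ((h + j) + 2) = -8 + (2 + h + j) = -6 + h + j)
F(q) = -13 + q (F(q) = -3 + (-10 + q) = -13 + q)
16*((10 - 5)*x(1, 6) - F(m(-4, -5))) = 16*((10 - 5)*(2*1/(6 + 1)) - (-13 + (-6 - 5 - 4))) = 16*(5*(2*1/7) - (-13 - 15)) = 16*(5*(2*1*(⅐)) - 1*(-28)) = 16*(5*(2/7) + 28) = 16*(10/7 + 28) = 16*(206/7) = 3296/7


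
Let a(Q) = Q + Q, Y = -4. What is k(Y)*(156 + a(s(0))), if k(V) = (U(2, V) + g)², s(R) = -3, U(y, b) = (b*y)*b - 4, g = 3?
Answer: 144150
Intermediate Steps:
U(y, b) = -4 + y*b² (U(y, b) = y*b² - 4 = -4 + y*b²)
a(Q) = 2*Q
k(V) = (-1 + 2*V²)² (k(V) = ((-4 + 2*V²) + 3)² = (-1 + 2*V²)²)
k(Y)*(156 + a(s(0))) = (-1 + 2*(-4)²)²*(156 + 2*(-3)) = (-1 + 2*16)²*(156 - 6) = (-1 + 32)²*150 = 31²*150 = 961*150 = 144150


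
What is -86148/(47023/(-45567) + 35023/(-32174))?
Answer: 126299227341384/3108811043 ≈ 40626.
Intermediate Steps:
-86148/(47023/(-45567) + 35023/(-32174)) = -86148/(47023*(-1/45567) + 35023*(-1/32174)) = -86148/(-47023/45567 - 35023/32174) = -86148/(-3108811043/1466072658) = -86148*(-1466072658/3108811043) = 126299227341384/3108811043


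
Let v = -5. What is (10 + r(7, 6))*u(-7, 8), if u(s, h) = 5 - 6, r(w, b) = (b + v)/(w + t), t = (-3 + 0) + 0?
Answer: -41/4 ≈ -10.250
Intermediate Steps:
t = -3 (t = -3 + 0 = -3)
r(w, b) = (-5 + b)/(-3 + w) (r(w, b) = (b - 5)/(w - 3) = (-5 + b)/(-3 + w))
u(s, h) = -1
(10 + r(7, 6))*u(-7, 8) = (10 + (-5 + 6)/(-3 + 7))*(-1) = (10 + 1/4)*(-1) = (41/4)*(-1) = -41/4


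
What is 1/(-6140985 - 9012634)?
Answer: -1/15153619 ≈ -6.5991e-8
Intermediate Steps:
1/(-6140985 - 9012634) = 1/(-15153619) = -1/15153619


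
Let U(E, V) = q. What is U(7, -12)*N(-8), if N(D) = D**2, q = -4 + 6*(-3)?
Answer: -1408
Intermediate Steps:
q = -22 (q = -4 - 18 = -22)
U(E, V) = -22
U(7, -12)*N(-8) = -22*(-8)**2 = -22*64 = -1408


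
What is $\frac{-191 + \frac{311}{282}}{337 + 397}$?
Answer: $- \frac{53551}{206988} \approx -0.25872$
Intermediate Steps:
$\frac{-191 + \frac{311}{282}}{337 + 397} = \frac{-191 + 311 \cdot \frac{1}{282}}{734} = \left(-191 + \frac{311}{282}\right) \frac{1}{734} = \left(- \frac{53551}{282}\right) \frac{1}{734} = - \frac{53551}{206988}$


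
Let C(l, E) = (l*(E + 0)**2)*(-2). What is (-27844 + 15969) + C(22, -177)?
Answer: -1390351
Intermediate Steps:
C(l, E) = -2*l*E**2 (C(l, E) = (l*E**2)*(-2) = -2*l*E**2)
(-27844 + 15969) + C(22, -177) = (-27844 + 15969) - 2*22*(-177)**2 = -11875 - 2*22*31329 = -11875 - 1378476 = -1390351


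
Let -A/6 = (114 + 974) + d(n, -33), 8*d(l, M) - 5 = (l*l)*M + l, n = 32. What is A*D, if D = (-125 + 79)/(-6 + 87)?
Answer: -576173/54 ≈ -10670.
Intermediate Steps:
D = -46/81 ≈ -0.56790
d(l, M) = 5/8 + l/8 + M*l²/8 (d(l, M) = 5/8 + ((l*l)*M + l)/8 = 5/8 + (l²*M + l)/8 = 5/8 + (M*l² + l)/8 = 5/8 + (l + M*l²)/8 = 5/8 + (l/8 + M*l²/8) = 5/8 + l/8 + M*l²/8)
A = 75153/4 (A = -6*((114 + 974) + (5/8 + (⅛)*32 + (⅛)*(-33)*32²)) = -6*(1088 + (5/8 + 4 + (⅛)*(-33)*1024)) = -6*(1088 + (5/8 + 4 - 4224)) = -6*(1088 - 33755/8) = -6*(-25051/8) = 75153/4 ≈ 18788.)
A*D = (75153/4)*(-46/81) = -576173/54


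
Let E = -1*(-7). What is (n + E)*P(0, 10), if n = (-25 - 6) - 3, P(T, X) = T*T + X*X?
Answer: -2700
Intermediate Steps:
P(T, X) = T**2 + X**2
n = -34 (n = -31 - 3 = -34)
E = 7
(n + E)*P(0, 10) = (-34 + 7)*(0**2 + 10**2) = -27*(0 + 100) = -27*100 = -2700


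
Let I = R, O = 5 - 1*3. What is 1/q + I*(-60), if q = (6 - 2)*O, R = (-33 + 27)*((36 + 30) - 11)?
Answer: 158401/8 ≈ 19800.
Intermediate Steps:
R = -330 (R = -6*(66 - 11) = -6*55 = -330)
O = 2 (O = 5 - 3 = 2)
I = -330
q = 8 (q = (6 - 2)*2 = 4*2 = 8)
1/q + I*(-60) = 1/8 - 330*(-60) = ⅛ + 19800 = 158401/8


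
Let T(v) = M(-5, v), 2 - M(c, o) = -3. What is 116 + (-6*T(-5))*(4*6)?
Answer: -604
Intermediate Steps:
M(c, o) = 5 (M(c, o) = 2 - 1*(-3) = 2 + 3 = 5)
T(v) = 5
116 + (-6*T(-5))*(4*6) = 116 + (-6*5)*(4*6) = 116 - 30*24 = 116 - 720 = -604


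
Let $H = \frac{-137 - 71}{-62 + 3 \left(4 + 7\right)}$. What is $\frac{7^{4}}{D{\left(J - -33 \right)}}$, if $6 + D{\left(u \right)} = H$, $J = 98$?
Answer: $\frac{69629}{34} \approx 2047.9$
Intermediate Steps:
$H = \frac{208}{29}$ ($H = - \frac{208}{-62 + 3 \cdot 11} = - \frac{208}{-62 + 33} = - \frac{208}{-29} = \left(-208\right) \left(- \frac{1}{29}\right) = \frac{208}{29} \approx 7.1724$)
$D{\left(u \right)} = \frac{34}{29}$ ($D{\left(u \right)} = -6 + \frac{208}{29} = \frac{34}{29}$)
$\frac{7^{4}}{D{\left(J - -33 \right)}} = \frac{7^{4}}{\frac{34}{29}} = 2401 \cdot \frac{29}{34} = \frac{69629}{34}$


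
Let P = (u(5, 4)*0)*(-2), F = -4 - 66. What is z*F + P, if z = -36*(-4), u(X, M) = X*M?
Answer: -10080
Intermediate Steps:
u(X, M) = M*X
F = -70
P = 0 (P = ((4*5)*0)*(-2) = (20*0)*(-2) = 0*(-2) = 0)
z = 144
z*F + P = 144*(-70) + 0 = -10080 + 0 = -10080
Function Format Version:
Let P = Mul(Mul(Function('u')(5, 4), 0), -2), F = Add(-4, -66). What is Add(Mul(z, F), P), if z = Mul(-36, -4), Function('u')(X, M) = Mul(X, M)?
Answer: -10080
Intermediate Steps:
Function('u')(X, M) = Mul(M, X)
F = -70
P = 0 (P = Mul(Mul(Mul(4, 5), 0), -2) = Mul(Mul(20, 0), -2) = Mul(0, -2) = 0)
z = 144
Add(Mul(z, F), P) = Add(Mul(144, -70), 0) = Add(-10080, 0) = -10080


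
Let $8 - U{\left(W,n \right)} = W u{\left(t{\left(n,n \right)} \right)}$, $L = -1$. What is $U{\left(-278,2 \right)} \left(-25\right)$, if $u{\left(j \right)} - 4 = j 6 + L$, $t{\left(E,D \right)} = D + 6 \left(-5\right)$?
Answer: $1146550$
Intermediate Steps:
$t{\left(E,D \right)} = -30 + D$ ($t{\left(E,D \right)} = D - 30 = -30 + D$)
$u{\left(j \right)} = 3 + 6 j$ ($u{\left(j \right)} = 4 + \left(j 6 - 1\right) = 4 + \left(6 j - 1\right) = 4 + \left(-1 + 6 j\right) = 3 + 6 j$)
$U{\left(W,n \right)} = 8 - W \left(-177 + 6 n\right)$ ($U{\left(W,n \right)} = 8 - W \left(3 + 6 \left(-30 + n\right)\right) = 8 - W \left(3 + \left(-180 + 6 n\right)\right) = 8 - W \left(-177 + 6 n\right)$)
$U{\left(-278,2 \right)} \left(-25\right) = \left(8 - - 834 \left(-59 + 2 \cdot 2\right)\right) \left(-25\right) = \left(8 - - 834 \left(-59 + 4\right)\right) \left(-25\right) = \left(8 - \left(-834\right) \left(-55\right)\right) \left(-25\right) = \left(8 - 45870\right) \left(-25\right) = \left(-45862\right) \left(-25\right) = 1146550$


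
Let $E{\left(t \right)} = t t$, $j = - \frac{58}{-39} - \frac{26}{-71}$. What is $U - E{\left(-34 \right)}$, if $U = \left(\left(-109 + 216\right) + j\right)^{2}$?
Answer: $\frac{81987532909}{7667361} \approx 10693.0$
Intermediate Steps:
$j = \frac{5132}{2769}$ ($j = \left(-58\right) \left(- \frac{1}{39}\right) - - \frac{26}{71} = \frac{58}{39} + \frac{26}{71} = \frac{5132}{2769} \approx 1.8534$)
$E{\left(t \right)} = t^{2}$
$U = \frac{90851002225}{7667361}$ ($U = \left(\left(-109 + 216\right) + \frac{5132}{2769}\right)^{2} = \left(107 + \frac{5132}{2769}\right)^{2} = \left(\frac{301415}{2769}\right)^{2} = \frac{90851002225}{7667361} \approx 11849.0$)
$U - E{\left(-34 \right)} = \frac{90851002225}{7667361} - \left(-34\right)^{2} = \frac{90851002225}{7667361} - 1156 = \frac{81987532909}{7667361}$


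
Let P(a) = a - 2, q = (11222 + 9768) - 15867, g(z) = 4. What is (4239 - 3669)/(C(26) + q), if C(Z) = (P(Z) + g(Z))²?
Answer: 190/1969 ≈ 0.096496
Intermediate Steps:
q = 5123 (q = 20990 - 15867 = 5123)
P(a) = -2 + a
C(Z) = (2 + Z)² (C(Z) = ((-2 + Z) + 4)² = (2 + Z)²)
(4239 - 3669)/(C(26) + q) = (4239 - 3669)/((2 + 26)² + 5123) = 570/(28² + 5123) = 570/(784 + 5123) = 570/5907 = 570*(1/5907) = 190/1969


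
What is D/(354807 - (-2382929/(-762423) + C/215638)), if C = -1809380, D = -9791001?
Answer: -804856366317352437/29166875850287678 ≈ -27.595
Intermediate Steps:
D/(354807 - (-2382929/(-762423) + C/215638)) = -9791001/(354807 - (-2382929/(-762423) - 1809380/215638)) = -9791001/(354807 - (-2382929*(-1/762423) - 1809380*1/215638)) = -9791001/(354807 - (2382929/762423 - 904690/107819)) = -9791001/(354807 - 1*(-432831442019/82203685437)) = -9791001/(354807 + 432831442019/82203685437) = -9791001/29166875850287678/82203685437 = -9791001*82203685437/29166875850287678 = -804856366317352437/29166875850287678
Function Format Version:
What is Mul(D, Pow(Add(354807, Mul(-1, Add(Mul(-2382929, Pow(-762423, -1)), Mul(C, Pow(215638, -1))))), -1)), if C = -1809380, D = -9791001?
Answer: Rational(-804856366317352437, 29166875850287678) ≈ -27.595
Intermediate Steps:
Mul(D, Pow(Add(354807, Mul(-1, Add(Mul(-2382929, Pow(-762423, -1)), Mul(C, Pow(215638, -1))))), -1)) = Mul(-9791001, Pow(Add(354807, Mul(-1, Add(Mul(-2382929, Pow(-762423, -1)), Mul(-1809380, Pow(215638, -1))))), -1)) = Mul(-9791001, Pow(Add(354807, Mul(-1, Add(Mul(-2382929, Rational(-1, 762423)), Mul(-1809380, Rational(1, 215638))))), -1)) = Mul(-9791001, Pow(Add(354807, Mul(-1, Add(Rational(2382929, 762423), Rational(-904690, 107819)))), -1)) = Mul(-9791001, Pow(Add(354807, Mul(-1, Rational(-432831442019, 82203685437))), -1)) = Mul(-9791001, Pow(Add(354807, Rational(432831442019, 82203685437)), -1)) = Mul(-9791001, Pow(Rational(29166875850287678, 82203685437), -1)) = Mul(-9791001, Rational(82203685437, 29166875850287678)) = Rational(-804856366317352437, 29166875850287678)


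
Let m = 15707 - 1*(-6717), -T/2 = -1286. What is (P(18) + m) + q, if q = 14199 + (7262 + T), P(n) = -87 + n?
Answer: 46388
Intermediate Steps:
T = 2572 (T = -2*(-1286) = 2572)
m = 22424 (m = 15707 + 6717 = 22424)
q = 24033 (q = 14199 + (7262 + 2572) = 14199 + 9834 = 24033)
(P(18) + m) + q = ((-87 + 18) + 22424) + 24033 = (-69 + 22424) + 24033 = 22355 + 24033 = 46388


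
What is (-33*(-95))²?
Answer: 9828225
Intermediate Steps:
(-33*(-95))² = (-1*(-3135))² = 3135² = 9828225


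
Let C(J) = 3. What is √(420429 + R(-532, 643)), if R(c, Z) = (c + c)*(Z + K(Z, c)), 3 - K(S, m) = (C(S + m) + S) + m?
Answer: I*√145619 ≈ 381.6*I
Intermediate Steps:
K(S, m) = -S - m (K(S, m) = 3 - ((3 + S) + m) = 3 - (3 + S + m) = 3 + (-3 - S - m) = -S - m)
R(c, Z) = -2*c² (R(c, Z) = (c + c)*(Z + (-Z - c)) = (2*c)*(-c) = -2*c²)
√(420429 + R(-532, 643)) = √(420429 - 2*(-532)²) = √(420429 - 2*283024) = √(420429 - 566048) = √(-145619) = I*√145619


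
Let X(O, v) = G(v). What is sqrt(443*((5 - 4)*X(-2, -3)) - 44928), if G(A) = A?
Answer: I*sqrt(46257) ≈ 215.07*I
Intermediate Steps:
X(O, v) = v
sqrt(443*((5 - 4)*X(-2, -3)) - 44928) = sqrt(443*((5 - 4)*(-3)) - 44928) = sqrt(443*(1*(-3)) - 44928) = sqrt(443*(-3) - 44928) = sqrt(-1329 - 44928) = sqrt(-46257) = I*sqrt(46257)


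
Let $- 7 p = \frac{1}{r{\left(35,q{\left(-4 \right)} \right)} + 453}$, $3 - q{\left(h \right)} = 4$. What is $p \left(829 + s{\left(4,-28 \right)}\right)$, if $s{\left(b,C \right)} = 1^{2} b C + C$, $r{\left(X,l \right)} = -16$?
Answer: $- \frac{689}{3059} \approx -0.22524$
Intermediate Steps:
$q{\left(h \right)} = -1$ ($q{\left(h \right)} = 3 - 4 = -1$)
$s{\left(b,C \right)} = C + C b$ ($s{\left(b,C \right)} = 1 b C + C = b C + C = C b + C = C + C b$)
$p = - \frac{1}{3059}$ ($p = - \frac{1}{7 \left(-16 + 453\right)} = - \frac{1}{7 \cdot 437} = \left(- \frac{1}{7}\right) \frac{1}{437} = - \frac{1}{3059} \approx -0.0003269$)
$p \left(829 + s{\left(4,-28 \right)}\right) = - \frac{829 - 28 \left(1 + 4\right)}{3059} = - \frac{829 - 140}{3059} = \left(- \frac{1}{3059}\right) 689 = - \frac{689}{3059}$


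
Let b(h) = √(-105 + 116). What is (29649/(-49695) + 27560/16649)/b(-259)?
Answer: 291989333*√11/3033697535 ≈ 0.31922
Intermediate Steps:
b(h) = √11
(29649/(-49695) + 27560/16649)/b(-259) = (29649/(-49695) + 27560/16649)/(√11) = (29649*(-1/49695) + 27560*(1/16649))*(√11/11) = (-9883/16565 + 27560/16649)*(√11/11) = 291989333*(√11/11)/275790685 = 291989333*√11/3033697535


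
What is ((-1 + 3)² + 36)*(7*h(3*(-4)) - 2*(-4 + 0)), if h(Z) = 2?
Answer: 880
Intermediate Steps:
((-1 + 3)² + 36)*(7*h(3*(-4)) - 2*(-4 + 0)) = ((-1 + 3)² + 36)*(7*2 - 2*(-4 + 0)) = (2² + 36)*(14 - 2*(-4)) = (4 + 36)*(14 + 8) = 40*22 = 880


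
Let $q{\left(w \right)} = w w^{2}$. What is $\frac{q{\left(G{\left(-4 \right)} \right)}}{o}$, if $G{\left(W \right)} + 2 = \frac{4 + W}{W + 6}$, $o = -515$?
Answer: $\frac{8}{515} \approx 0.015534$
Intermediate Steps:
$G{\left(W \right)} = -2 + \frac{4 + W}{6 + W}$ ($G{\left(W \right)} = -2 + \frac{4 + W}{W + 6} = -2 + \frac{4 + W}{6 + W}$)
$q{\left(w \right)} = w^{3}$
$\frac{q{\left(G{\left(-4 \right)} \right)}}{o} = \frac{\left(\frac{-8 - -4}{6 - 4}\right)^{3}}{-515} = \left(\frac{-8 + 4}{2}\right)^{3} \left(- \frac{1}{515}\right) = \left(\frac{1}{2} \left(-4\right)\right)^{3} \left(- \frac{1}{515}\right) = \left(-2\right)^{3} \left(- \frac{1}{515}\right) = \left(-8\right) \left(- \frac{1}{515}\right) = \frac{8}{515}$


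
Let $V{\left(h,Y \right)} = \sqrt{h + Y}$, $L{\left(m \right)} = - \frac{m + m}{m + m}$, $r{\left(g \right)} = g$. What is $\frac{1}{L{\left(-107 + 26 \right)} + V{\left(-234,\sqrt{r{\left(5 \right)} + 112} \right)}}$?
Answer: $- \frac{i}{i + \sqrt{3} \sqrt{78 - \sqrt{13}}} \approx -0.0044606 - 0.066639 i$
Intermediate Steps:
$L{\left(m \right)} = -1$ ($L{\left(m \right)} = - \frac{2 m}{2 m} = - 2 m \frac{1}{2 m} = \left(-1\right) 1 = -1$)
$V{\left(h,Y \right)} = \sqrt{Y + h}$
$\frac{1}{L{\left(-107 + 26 \right)} + V{\left(-234,\sqrt{r{\left(5 \right)} + 112} \right)}} = \frac{1}{-1 + \sqrt{\sqrt{5 + 112} - 234}} = \frac{1}{-1 + \sqrt{\sqrt{117} - 234}} = \frac{1}{-1 + \sqrt{3 \sqrt{13} - 234}} = \frac{1}{-1 + \sqrt{-234 + 3 \sqrt{13}}}$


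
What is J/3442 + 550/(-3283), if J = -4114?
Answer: -7699681/5650043 ≈ -1.3628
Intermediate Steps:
J/3442 + 550/(-3283) = -4114/3442 + 550/(-3283) = -4114*1/3442 + 550*(-1/3283) = -2057/1721 - 550/3283 = -7699681/5650043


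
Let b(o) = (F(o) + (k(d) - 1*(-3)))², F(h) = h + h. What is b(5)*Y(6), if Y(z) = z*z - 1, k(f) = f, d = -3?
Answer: 3500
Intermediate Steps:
Y(z) = -1 + z² (Y(z) = z² - 1 = -1 + z²)
F(h) = 2*h
b(o) = 4*o² (b(o) = (2*o + (-3 - 1*(-3)))² = (2*o + (-3 + 3))² = (2*o + 0)² = (2*o)² = 4*o²)
b(5)*Y(6) = (4*5²)*(-1 + 6²) = (4*25)*(-1 + 36) = 100*35 = 3500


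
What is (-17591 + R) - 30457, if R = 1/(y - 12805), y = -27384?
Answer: -1931001073/40189 ≈ -48048.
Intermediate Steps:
R = -1/40189 (R = 1/(-27384 - 12805) = 1/(-40189) = -1/40189 ≈ -2.4882e-5)
(-17591 + R) - 30457 = (-17591 - 1/40189) - 30457 = -706964700/40189 - 30457 = -1931001073/40189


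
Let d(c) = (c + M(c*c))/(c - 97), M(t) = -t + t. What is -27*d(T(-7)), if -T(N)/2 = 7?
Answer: -126/37 ≈ -3.4054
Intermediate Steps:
M(t) = 0
T(N) = -14 (T(N) = -2*7 = -14)
d(c) = c/(-97 + c) (d(c) = (c + 0)/(c - 97) = c/(-97 + c))
-27*d(T(-7)) = -(-378)/(-97 - 14) = -(-378)/(-111) = -(-378)*(-1)/111 = -27*14/111 = -126/37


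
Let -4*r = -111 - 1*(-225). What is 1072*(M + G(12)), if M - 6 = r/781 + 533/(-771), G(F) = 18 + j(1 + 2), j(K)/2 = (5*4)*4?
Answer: 118303280200/602151 ≈ 1.9647e+5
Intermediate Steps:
r = -57/2 (r = -(-111 - 1*(-225))/4 = -(-111 + 225)/4 = -1/4*114 = -57/2 ≈ -28.500)
j(K) = 160 (j(K) = 2*((5*4)*4) = 2*(20*4) = 2*80 = 160)
G(F) = 178 (G(F) = 18 + 160 = 178)
M = 6349319/1204302 (M = 6 + (-57/2/781 + 533/(-771)) = 6 + (-57/2*1/781 + 533*(-1/771)) = 6 + (-57/1562 - 533/771) = 6 - 876493/1204302 = 6349319/1204302 ≈ 5.2722)
1072*(M + G(12)) = 1072*(6349319/1204302 + 178) = 1072*(220715075/1204302) = 118303280200/602151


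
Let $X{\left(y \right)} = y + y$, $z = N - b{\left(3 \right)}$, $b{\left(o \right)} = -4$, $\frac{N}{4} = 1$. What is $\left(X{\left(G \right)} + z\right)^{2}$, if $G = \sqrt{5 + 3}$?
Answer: $96 + 64 \sqrt{2} \approx 186.51$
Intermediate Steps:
$N = 4$ ($N = 4 \cdot 1 = 4$)
$G = 2 \sqrt{2}$ ($G = \sqrt{8} = 2 \sqrt{2} \approx 2.8284$)
$z = 8$ ($z = 4 - -4 = 4 + 4 = 8$)
$X{\left(y \right)} = 2 y$
$\left(X{\left(G \right)} + z\right)^{2} = \left(2 \cdot 2 \sqrt{2} + 8\right)^{2} = \left(4 \sqrt{2} + 8\right)^{2} = \left(8 + 4 \sqrt{2}\right)^{2}$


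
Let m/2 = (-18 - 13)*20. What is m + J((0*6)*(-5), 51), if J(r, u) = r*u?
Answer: -1240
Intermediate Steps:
m = -1240 (m = 2*((-18 - 13)*20) = 2*(-31*20) = 2*(-620) = -1240)
m + J((0*6)*(-5), 51) = -1240 + ((0*6)*(-5))*51 = -1240 + (0*(-5))*51 = -1240 + 0*51 = -1240 + 0 = -1240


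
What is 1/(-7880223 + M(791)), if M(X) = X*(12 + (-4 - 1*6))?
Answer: -1/7878641 ≈ -1.2693e-7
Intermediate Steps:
M(X) = 2*X (M(X) = X*(12 + (-4 - 6)) = X*(12 - 10) = X*2 = 2*X)
1/(-7880223 + M(791)) = 1/(-7880223 + 2*791) = 1/(-7880223 + 1582) = 1/(-7878641) = -1/7878641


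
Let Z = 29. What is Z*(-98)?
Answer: -2842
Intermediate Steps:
Z*(-98) = 29*(-98) = -2842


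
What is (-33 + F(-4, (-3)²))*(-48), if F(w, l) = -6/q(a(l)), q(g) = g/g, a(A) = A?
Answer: 1872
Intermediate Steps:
q(g) = 1
F(w, l) = -6 (F(w, l) = -6/1 = -6*1 = -6)
(-33 + F(-4, (-3)²))*(-48) = (-33 - 6)*(-48) = -39*(-48) = 1872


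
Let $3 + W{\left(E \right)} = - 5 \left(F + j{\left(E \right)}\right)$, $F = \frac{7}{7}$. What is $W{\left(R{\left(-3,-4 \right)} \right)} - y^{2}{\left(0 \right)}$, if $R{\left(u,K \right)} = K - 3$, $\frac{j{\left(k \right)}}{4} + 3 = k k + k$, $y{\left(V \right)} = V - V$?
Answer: $-788$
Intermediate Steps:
$y{\left(V \right)} = 0$
$j{\left(k \right)} = -12 + 4 k + 4 k^{2}$ ($j{\left(k \right)} = -12 + 4 \left(k k + k\right) = -12 + 4 \left(k^{2} + k\right) = -12 + 4 \left(k + k^{2}\right) = -12 + \left(4 k + 4 k^{2}\right) = -12 + 4 k + 4 k^{2}$)
$R{\left(u,K \right)} = -3 + K$ ($R{\left(u,K \right)} = K - 3 = -3 + K$)
$F = 1$ ($F = 7 \cdot \frac{1}{7} = 1$)
$W{\left(E \right)} = 52 - 20 E - 20 E^{2}$ ($W{\left(E \right)} = -3 - 5 \left(1 + \left(-12 + 4 E + 4 E^{2}\right)\right) = -3 - 5 \left(-11 + 4 E + 4 E^{2}\right) = -3 - \left(-55 + 20 E + 20 E^{2}\right) = 52 - 20 E - 20 E^{2}$)
$W{\left(R{\left(-3,-4 \right)} \right)} - y^{2}{\left(0 \right)} = \left(52 - 20 \left(-3 - 4\right) - 20 \left(-3 - 4\right)^{2}\right) - 0^{2} = \left(52 - -140 - 20 \left(-7\right)^{2}\right) - 0 = \left(52 + 140 - 980\right) + 0 = -788 + 0 = -788$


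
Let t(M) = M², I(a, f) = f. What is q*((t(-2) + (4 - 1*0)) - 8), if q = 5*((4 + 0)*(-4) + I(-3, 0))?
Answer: 0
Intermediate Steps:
q = -80 (q = 5*((4 + 0)*(-4) + 0) = 5*(4*(-4) + 0) = 5*(-16 + 0) = 5*(-16) = -80)
q*((t(-2) + (4 - 1*0)) - 8) = -80*(((-2)² + (4 - 1*0)) - 8) = -80*((4 + (4 + 0)) - 8) = -80*((4 + 4) - 8) = -80*(8 - 8) = -80*0 = 0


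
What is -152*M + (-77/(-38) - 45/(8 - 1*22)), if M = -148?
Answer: 2992665/133 ≈ 22501.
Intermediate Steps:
-152*M + (-77/(-38) - 45/(8 - 1*22)) = -152*(-148) + (-77/(-38) - 45/(8 - 1*22)) = 22496 + (-77*(-1/38) - 45/(8 - 22)) = 22496 + (77/38 - 45/(-14)) = 22496 + (77/38 - 45*(-1/14)) = 22496 + (77/38 + 45/14) = 22496 + 697/133 = 2992665/133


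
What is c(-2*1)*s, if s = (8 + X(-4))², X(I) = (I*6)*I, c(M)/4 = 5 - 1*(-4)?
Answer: 389376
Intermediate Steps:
c(M) = 36 (c(M) = 4*(5 - 1*(-4)) = 4*(5 + 4) = 4*9 = 36)
X(I) = 6*I² (X(I) = (6*I)*I = 6*I²)
s = 10816 (s = (8 + 6*(-4)²)² = (8 + 6*16)² = (8 + 96)² = 104² = 10816)
c(-2*1)*s = 36*10816 = 389376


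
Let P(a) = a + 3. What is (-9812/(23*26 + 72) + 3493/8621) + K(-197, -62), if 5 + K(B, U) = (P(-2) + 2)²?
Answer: -29572331/2888035 ≈ -10.240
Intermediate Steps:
P(a) = 3 + a
K(B, U) = 4 (K(B, U) = -5 + ((3 - 2) + 2)² = -5 + (1 + 2)² = -5 + 3² = -5 + 9 = 4)
(-9812/(23*26 + 72) + 3493/8621) + K(-197, -62) = (-9812/(23*26 + 72) + 3493/8621) + 4 = (-9812/(598 + 72) + 3493*(1/8621)) + 4 = (-9812/670 + 3493/8621) + 4 = (-9812*1/670 + 3493/8621) + 4 = (-4906/335 + 3493/8621) + 4 = -41124471/2888035 + 4 = -29572331/2888035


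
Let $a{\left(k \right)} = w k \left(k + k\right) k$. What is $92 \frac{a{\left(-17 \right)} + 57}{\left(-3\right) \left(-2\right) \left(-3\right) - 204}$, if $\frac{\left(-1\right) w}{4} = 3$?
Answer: $- \frac{1808858}{37} \approx -48888.0$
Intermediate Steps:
$w = -12$ ($w = \left(-4\right) 3 = -12$)
$a{\left(k \right)} = - 24 k^{3}$ ($a{\left(k \right)} = - 12 k \left(k + k\right) k = - 12 k 2 k k = - 24 k^{2} k = - 24 k^{3}$)
$92 \frac{a{\left(-17 \right)} + 57}{\left(-3\right) \left(-2\right) \left(-3\right) - 204} = 92 \frac{- 24 \left(-17\right)^{3} + 57}{\left(-3\right) \left(-2\right) \left(-3\right) - 204} = 92 \frac{\left(-24\right) \left(-4913\right) + 57}{6 \left(-3\right) - 204} = 92 \frac{117912 + 57}{-18 - 204} = 92 \frac{117969}{-222} = 92 \cdot 117969 \left(- \frac{1}{222}\right) = 92 \left(- \frac{39323}{74}\right) = - \frac{1808858}{37}$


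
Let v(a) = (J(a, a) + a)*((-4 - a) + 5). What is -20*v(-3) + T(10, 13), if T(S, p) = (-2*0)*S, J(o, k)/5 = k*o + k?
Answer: -2160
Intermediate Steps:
J(o, k) = 5*k + 5*k*o (J(o, k) = 5*(k*o + k) = 5*(k + k*o) = 5*k + 5*k*o)
T(S, p) = 0 (T(S, p) = 0*S = 0)
v(a) = (1 - a)*(a + 5*a*(1 + a)) (v(a) = (5*a*(1 + a) + a)*((-4 - a) + 5) = (a + 5*a*(1 + a))*(1 - a) = (1 - a)*(a + 5*a*(1 + a)))
-20*v(-3) + T(10, 13) = -(-60)*(6 - 1*(-3) - 5*(-3)²) + 0 = -(-60)*(6 + 3 - 5*9) + 0 = -(-60)*(6 + 3 - 45) + 0 = -(-60)*(-36) + 0 = -20*108 + 0 = -2160 + 0 = -2160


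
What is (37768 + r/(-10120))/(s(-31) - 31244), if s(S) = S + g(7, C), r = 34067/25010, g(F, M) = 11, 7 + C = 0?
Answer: -869011462503/719359628800 ≈ -1.2080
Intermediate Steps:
C = -7 (C = -7 + 0 = -7)
r = 34067/25010 (r = 34067*(1/25010) = 34067/25010 ≈ 1.3621)
s(S) = 11 + S (s(S) = S + 11 = 11 + S)
(37768 + r/(-10120))/(s(-31) - 31244) = (37768 + (34067/25010)/(-10120))/((11 - 31) - 31244) = (37768 + (34067/25010)*(-1/10120))/(-20 - 31244) = (37768 - 3097/23009200)/(-31264) = (869011462503/23009200)*(-1/31264) = -869011462503/719359628800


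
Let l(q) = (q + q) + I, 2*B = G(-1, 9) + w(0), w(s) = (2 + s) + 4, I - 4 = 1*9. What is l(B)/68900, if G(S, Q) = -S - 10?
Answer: 1/6890 ≈ 0.00014514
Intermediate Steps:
I = 13 (I = 4 + 1*9 = 4 + 9 = 13)
w(s) = 6 + s
G(S, Q) = -10 - S
B = -3/2 (B = ((-10 - 1*(-1)) + (6 + 0))/2 = ((-10 + 1) + 6)/2 = (-9 + 6)/2 = (1/2)*(-3) = -3/2 ≈ -1.5000)
l(q) = 13 + 2*q (l(q) = (q + q) + 13 = 2*q + 13 = 13 + 2*q)
l(B)/68900 = (13 + 2*(-3/2))/68900 = (13 - 3)*(1/68900) = 10*(1/68900) = 1/6890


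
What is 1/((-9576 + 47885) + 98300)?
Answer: 1/136609 ≈ 7.3202e-6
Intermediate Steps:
1/((-9576 + 47885) + 98300) = 1/(38309 + 98300) = 1/136609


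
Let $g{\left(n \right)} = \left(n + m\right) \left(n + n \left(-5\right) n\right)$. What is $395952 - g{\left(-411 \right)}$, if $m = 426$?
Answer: $13071192$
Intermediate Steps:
$g{\left(n \right)} = \left(426 + n\right) \left(n - 5 n^{2}\right)$ ($g{\left(n \right)} = \left(n + 426\right) \left(n + n \left(-5\right) n\right) = \left(426 + n\right) \left(n + - 5 n n\right) = \left(426 + n\right) \left(n - 5 n^{2}\right)$)
$395952 - g{\left(-411 \right)} = 395952 - - 411 \left(426 - -875019 - 5 \left(-411\right)^{2}\right) = 395952 - - 411 \left(426 + 875019 - 844605\right) = 395952 - \left(-411\right) 30840 = 395952 - -12675240 = 395952 + 12675240 = 13071192$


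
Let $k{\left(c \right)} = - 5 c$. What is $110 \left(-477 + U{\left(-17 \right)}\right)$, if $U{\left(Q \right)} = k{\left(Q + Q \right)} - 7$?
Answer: $-34540$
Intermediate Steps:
$U{\left(Q \right)} = -7 - 10 Q$ ($U{\left(Q \right)} = - 5 \left(Q + Q\right) - 7 = - 5 \cdot 2 Q - 7 = - 10 Q - 7 = -7 - 10 Q$)
$110 \left(-477 + U{\left(-17 \right)}\right) = 110 \left(-477 - -163\right) = 110 \left(-477 + \left(-7 + 170\right)\right) = 110 \left(-477 + 163\right) = 110 \left(-314\right) = -34540$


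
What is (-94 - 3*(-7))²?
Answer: 5329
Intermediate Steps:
(-94 - 3*(-7))² = (-94 + 21)² = (-73)² = 5329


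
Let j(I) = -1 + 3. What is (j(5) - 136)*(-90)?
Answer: 12060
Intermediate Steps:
j(I) = 2
(j(5) - 136)*(-90) = (2 - 136)*(-90) = -134*(-90) = 12060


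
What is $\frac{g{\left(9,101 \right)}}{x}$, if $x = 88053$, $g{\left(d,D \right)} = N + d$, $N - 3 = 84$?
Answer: $\frac{32}{29351} \approx 0.0010903$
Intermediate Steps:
$N = 87$ ($N = 3 + 84 = 87$)
$g{\left(d,D \right)} = 87 + d$
$\frac{g{\left(9,101 \right)}}{x} = \frac{87 + 9}{88053} = 96 \cdot \frac{1}{88053} = \frac{32}{29351}$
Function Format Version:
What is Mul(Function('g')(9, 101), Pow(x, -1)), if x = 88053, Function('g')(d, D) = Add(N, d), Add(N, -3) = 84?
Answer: Rational(32, 29351) ≈ 0.0010903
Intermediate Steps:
N = 87 (N = Add(3, 84) = 87)
Function('g')(d, D) = Add(87, d)
Mul(Function('g')(9, 101), Pow(x, -1)) = Mul(Add(87, 9), Pow(88053, -1)) = Mul(96, Rational(1, 88053)) = Rational(32, 29351)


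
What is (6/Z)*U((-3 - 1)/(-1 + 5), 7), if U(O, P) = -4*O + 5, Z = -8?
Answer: -27/4 ≈ -6.7500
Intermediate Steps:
U(O, P) = 5 - 4*O
(6/Z)*U((-3 - 1)/(-1 + 5), 7) = (6/(-8))*(5 - 4*(-3 - 1)/(-1 + 5)) = (-1/8*6)*(5 - (-16)/4) = -3*(5 - (-16)/4)/4 = -3*(5 - 4*(-1))/4 = -3*(5 + 4)/4 = -3/4*9 = -27/4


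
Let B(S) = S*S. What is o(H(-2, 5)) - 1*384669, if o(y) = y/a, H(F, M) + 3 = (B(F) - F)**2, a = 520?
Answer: -200027847/520 ≈ -3.8467e+5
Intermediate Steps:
B(S) = S**2
H(F, M) = -3 + (F**2 - F)**2
o(y) = y/520
o(H(-2, 5)) - 1*384669 = (-3 + (-2)**2*(-1 - 2)**2)/520 - 1*384669 = (-3 + 4*(-3)**2)/520 - 384669 = (-3 + 4*9)/520 - 384669 = (-3 + 36)/520 - 384669 = (1/520)*33 - 384669 = 33/520 - 384669 = -200027847/520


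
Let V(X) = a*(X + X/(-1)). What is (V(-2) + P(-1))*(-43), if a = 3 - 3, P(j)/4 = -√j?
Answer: 172*I ≈ 172.0*I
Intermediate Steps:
P(j) = -4*√j (P(j) = 4*(-√j) = -4*√j)
a = 0
V(X) = 0 (V(X) = 0*(X + X/(-1)) = 0*(X + X*(-1)) = 0*(X - X) = 0*0 = 0)
(V(-2) + P(-1))*(-43) = (0 - 4*I)*(-43) = -4*I*(-43) = 172*I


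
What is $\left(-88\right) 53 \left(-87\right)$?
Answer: $405768$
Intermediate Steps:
$\left(-88\right) 53 \left(-87\right) = \left(-4664\right) \left(-87\right) = 405768$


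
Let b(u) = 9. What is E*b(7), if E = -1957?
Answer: -17613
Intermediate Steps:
E*b(7) = -1957*9 = -17613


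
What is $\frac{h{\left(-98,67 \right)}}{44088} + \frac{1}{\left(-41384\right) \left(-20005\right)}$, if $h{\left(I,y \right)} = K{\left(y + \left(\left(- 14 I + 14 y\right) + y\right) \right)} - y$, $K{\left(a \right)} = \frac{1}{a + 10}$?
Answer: $- \frac{1546801994701}{1017848885341680} \approx -0.0015197$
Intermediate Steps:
$K{\left(a \right)} = \frac{1}{10 + a}$
$h{\left(I,y \right)} = \frac{1}{10 - 14 I + 16 y} - y$ ($h{\left(I,y \right)} = \frac{1}{10 + \left(y + \left(\left(- 14 I + 14 y\right) + y\right)\right)} - y = \frac{1}{10 + \left(y - \left(- 15 y + 14 I\right)\right)} - y = \frac{1}{10 - \left(- 16 y + 14 I\right)} - y = \frac{1}{10 - 14 I + 16 y} - y$)
$\frac{h{\left(-98,67 \right)}}{44088} + \frac{1}{\left(-41384\right) \left(-20005\right)} = \frac{\frac{1}{10 - -1372 + 16 \cdot 67} - 67}{44088} + \frac{1}{\left(-41384\right) \left(-20005\right)} = \left(\frac{1}{10 + 1372 + 1072} - 67\right) \frac{1}{44088} - - \frac{1}{827886920} = \left(\frac{1}{2454} - 67\right) \frac{1}{44088} + \frac{1}{827886920} = \left(- \frac{164417}{2454}\right) \frac{1}{44088} + \frac{1}{827886920} = - \frac{14947}{9835632} + \frac{1}{827886920} = - \frac{1546801994701}{1017848885341680}$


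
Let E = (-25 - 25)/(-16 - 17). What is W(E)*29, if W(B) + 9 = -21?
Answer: -870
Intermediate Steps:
E = 50/33 (E = -50/(-33) = -50*(-1/33) = 50/33 ≈ 1.5152)
W(B) = -30 (W(B) = -9 - 21 = -30)
W(E)*29 = -30*29 = -870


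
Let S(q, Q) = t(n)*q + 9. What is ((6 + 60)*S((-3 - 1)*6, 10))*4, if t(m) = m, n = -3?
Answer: 21384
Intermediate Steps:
S(q, Q) = 9 - 3*q (S(q, Q) = -3*q + 9 = 9 - 3*q)
((6 + 60)*S((-3 - 1)*6, 10))*4 = ((6 + 60)*(9 - 3*(-3 - 1)*6))*4 = (66*(9 - (-12)*6))*4 = (66*(9 - 3*(-24)))*4 = (66*(9 + 72))*4 = (66*81)*4 = 5346*4 = 21384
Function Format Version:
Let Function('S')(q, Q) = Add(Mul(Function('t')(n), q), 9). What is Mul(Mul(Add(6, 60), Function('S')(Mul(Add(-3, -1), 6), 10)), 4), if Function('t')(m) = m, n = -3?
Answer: 21384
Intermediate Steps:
Function('S')(q, Q) = Add(9, Mul(-3, q)) (Function('S')(q, Q) = Add(Mul(-3, q), 9) = Add(9, Mul(-3, q)))
Mul(Mul(Add(6, 60), Function('S')(Mul(Add(-3, -1), 6), 10)), 4) = Mul(Mul(Add(6, 60), Add(9, Mul(-3, Mul(Add(-3, -1), 6)))), 4) = Mul(Mul(66, Add(9, Mul(-3, Mul(-4, 6)))), 4) = Mul(Mul(66, Add(9, Mul(-3, -24))), 4) = Mul(Mul(66, Add(9, 72)), 4) = Mul(Mul(66, 81), 4) = Mul(5346, 4) = 21384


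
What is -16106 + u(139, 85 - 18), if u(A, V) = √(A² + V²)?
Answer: -16106 + √23810 ≈ -15952.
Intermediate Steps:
-16106 + u(139, 85 - 18) = -16106 + √(139² + (85 - 18)²) = -16106 + √(19321 + 67²) = -16106 + √(19321 + 4489) = -16106 + √23810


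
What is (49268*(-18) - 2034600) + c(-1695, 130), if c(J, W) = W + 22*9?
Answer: -2921096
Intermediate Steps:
c(J, W) = 198 + W (c(J, W) = W + 198 = 198 + W)
(49268*(-18) - 2034600) + c(-1695, 130) = (49268*(-18) - 2034600) + (198 + 130) = (-886824 - 2034600) + 328 = -2921424 + 328 = -2921096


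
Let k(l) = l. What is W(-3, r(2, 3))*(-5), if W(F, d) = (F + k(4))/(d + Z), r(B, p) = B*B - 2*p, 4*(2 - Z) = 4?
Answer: 5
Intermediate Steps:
Z = 1 (Z = 2 - ¼*4 = 2 - 1 = 1)
r(B, p) = B² - 2*p
W(F, d) = (4 + F)/(1 + d) (W(F, d) = (F + 4)/(d + 1) = (4 + F)/(1 + d))
W(-3, r(2, 3))*(-5) = ((4 - 3)/(1 + (2² - 2*3)))*(-5) = (1/(1 + (4 - 6)))*(-5) = (1/(1 - 2))*(-5) = (1/(-1))*(-5) = -1*1*(-5) = -1*(-5) = 5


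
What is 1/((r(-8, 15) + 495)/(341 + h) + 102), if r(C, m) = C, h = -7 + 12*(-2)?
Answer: 310/32107 ≈ 0.0096552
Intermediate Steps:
h = -31 (h = -7 - 24 = -31)
1/((r(-8, 15) + 495)/(341 + h) + 102) = 1/((-8 + 495)/(341 - 31) + 102) = 1/(487/310 + 102) = 1/(32107/310) = 310/32107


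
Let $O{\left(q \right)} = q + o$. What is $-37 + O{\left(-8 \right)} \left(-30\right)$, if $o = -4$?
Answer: $323$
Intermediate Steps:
$O{\left(q \right)} = -4 + q$ ($O{\left(q \right)} = q - 4 = -4 + q$)
$-37 + O{\left(-8 \right)} \left(-30\right) = -37 + \left(-4 - 8\right) \left(-30\right) = -37 - -360 = -37 + 360 = 323$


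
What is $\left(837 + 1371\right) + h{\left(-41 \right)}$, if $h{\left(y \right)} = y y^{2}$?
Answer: $-66713$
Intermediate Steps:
$h{\left(y \right)} = y^{3}$
$\left(837 + 1371\right) + h{\left(-41 \right)} = \left(837 + 1371\right) + \left(-41\right)^{3} = 2208 - 68921 = -66713$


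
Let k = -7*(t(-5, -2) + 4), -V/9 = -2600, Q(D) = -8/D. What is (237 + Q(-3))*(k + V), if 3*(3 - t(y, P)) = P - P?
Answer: 16789369/3 ≈ 5.5965e+6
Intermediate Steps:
V = 23400 (V = -9*(-2600) = 23400)
t(y, P) = 3 (t(y, P) = 3 - (P - P)/3 = 3 - ⅓*0 = 3 + 0 = 3)
k = -49 (k = -7*(3 + 4) = -7*7 = -49)
(237 + Q(-3))*(k + V) = (237 - 8/(-3))*(-49 + 23400) = (237 - 8*(-⅓))*23351 = (237 + 8/3)*23351 = (719/3)*23351 = 16789369/3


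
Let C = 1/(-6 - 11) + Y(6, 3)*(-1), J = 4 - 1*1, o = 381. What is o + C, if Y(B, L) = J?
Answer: 6425/17 ≈ 377.94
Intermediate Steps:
J = 3 (J = 4 - 1 = 3)
Y(B, L) = 3
C = -52/17 (C = 1/(-6 - 11) + 3*(-1) = 1/(-17) - 3 = -1/17 - 3 = -52/17 ≈ -3.0588)
o + C = 381 - 52/17 = 6425/17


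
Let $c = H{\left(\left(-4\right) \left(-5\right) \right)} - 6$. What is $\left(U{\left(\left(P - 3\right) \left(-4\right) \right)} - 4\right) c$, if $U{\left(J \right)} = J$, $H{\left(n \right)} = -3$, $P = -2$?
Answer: $-144$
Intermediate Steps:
$c = -9$ ($c = -3 - 6 = -9$)
$\left(U{\left(\left(P - 3\right) \left(-4\right) \right)} - 4\right) c = \left(\left(-2 - 3\right) \left(-4\right) - 4\right) \left(-9\right) = \left(\left(-5\right) \left(-4\right) - 4\right) \left(-9\right) = \left(20 - 4\right) \left(-9\right) = 16 \left(-9\right) = -144$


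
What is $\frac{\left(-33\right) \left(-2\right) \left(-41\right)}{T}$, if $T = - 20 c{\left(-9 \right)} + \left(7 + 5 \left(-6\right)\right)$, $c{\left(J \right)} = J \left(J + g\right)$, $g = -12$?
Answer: $\frac{2706}{3803} \approx 0.71154$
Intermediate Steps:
$c{\left(J \right)} = J \left(-12 + J\right)$ ($c{\left(J \right)} = J \left(J - 12\right) = J \left(-12 + J\right)$)
$T = -3803$ ($T = - 20 \left(- 9 \left(-12 - 9\right)\right) + \left(7 + 5 \left(-6\right)\right) = - 20 \left(\left(-9\right) \left(-21\right)\right) + \left(7 - 30\right) = \left(-20\right) 189 - 23 = -3780 - 23 = -3803$)
$\frac{\left(-33\right) \left(-2\right) \left(-41\right)}{T} = \frac{\left(-33\right) \left(-2\right) \left(-41\right)}{-3803} = 66 \left(-41\right) \left(- \frac{1}{3803}\right) = \left(-2706\right) \left(- \frac{1}{3803}\right) = \frac{2706}{3803}$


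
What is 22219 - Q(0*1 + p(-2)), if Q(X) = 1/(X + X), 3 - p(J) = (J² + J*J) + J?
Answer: 133315/6 ≈ 22219.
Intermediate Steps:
p(J) = 3 - J - 2*J² (p(J) = 3 - ((J² + J*J) + J) = 3 - ((J² + J²) + J) = 3 - (2*J² + J) = 3 - (J + 2*J²) = 3 + (-J - 2*J²) = 3 - J - 2*J²)
Q(X) = 1/(2*X)
22219 - Q(0*1 + p(-2)) = 22219 - 1/(2*(0*1 + (3 - 1*(-2) - 2*(-2)²))) = 22219 - 1/(2*(0 + (3 + 2 - 2*4))) = 22219 - 1/(2*(0 + (3 + 2 - 8))) = 22219 - 1/(2*(0 - 3)) = 22219 - 1/(2*(-3)) = 22219 - (-1)/(2*3) = 22219 - 1*(-⅙) = 22219 + ⅙ = 133315/6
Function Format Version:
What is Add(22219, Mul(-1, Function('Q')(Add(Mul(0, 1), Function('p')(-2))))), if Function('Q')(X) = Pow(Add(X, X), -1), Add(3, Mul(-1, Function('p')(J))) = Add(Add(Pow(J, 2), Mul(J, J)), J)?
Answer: Rational(133315, 6) ≈ 22219.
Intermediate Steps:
Function('p')(J) = Add(3, Mul(-1, J), Mul(-2, Pow(J, 2))) (Function('p')(J) = Add(3, Mul(-1, Add(Add(Pow(J, 2), Mul(J, J)), J))) = Add(3, Mul(-1, Add(Add(Pow(J, 2), Pow(J, 2)), J))) = Add(3, Mul(-1, Add(Mul(2, Pow(J, 2)), J))) = Add(3, Mul(-1, Add(J, Mul(2, Pow(J, 2))))) = Add(3, Add(Mul(-1, J), Mul(-2, Pow(J, 2)))) = Add(3, Mul(-1, J), Mul(-2, Pow(J, 2))))
Function('Q')(X) = Mul(Rational(1, 2), Pow(X, -1)) (Function('Q')(X) = Pow(Mul(2, X), -1) = Mul(Rational(1, 2), Pow(X, -1)))
Add(22219, Mul(-1, Function('Q')(Add(Mul(0, 1), Function('p')(-2))))) = Add(22219, Mul(-1, Mul(Rational(1, 2), Pow(Add(Mul(0, 1), Add(3, Mul(-1, -2), Mul(-2, Pow(-2, 2)))), -1)))) = Add(22219, Mul(-1, Mul(Rational(1, 2), Pow(Add(0, Add(3, 2, Mul(-2, 4))), -1)))) = Add(22219, Mul(-1, Mul(Rational(1, 2), Pow(Add(0, Add(3, 2, -8)), -1)))) = Add(22219, Mul(-1, Mul(Rational(1, 2), Pow(Add(0, -3), -1)))) = Add(22219, Mul(-1, Mul(Rational(1, 2), Pow(-3, -1)))) = Add(22219, Mul(-1, Mul(Rational(1, 2), Rational(-1, 3)))) = Add(22219, Mul(-1, Rational(-1, 6))) = Add(22219, Rational(1, 6)) = Rational(133315, 6)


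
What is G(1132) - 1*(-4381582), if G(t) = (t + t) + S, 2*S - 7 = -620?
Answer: 8767079/2 ≈ 4.3835e+6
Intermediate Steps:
S = -613/2 (S = 7/2 + (½)*(-620) = 7/2 - 310 = -613/2 ≈ -306.50)
G(t) = -613/2 + 2*t (G(t) = (t + t) - 613/2 = 2*t - 613/2 = -613/2 + 2*t)
G(1132) - 1*(-4381582) = (-613/2 + 2*1132) - 1*(-4381582) = (-613/2 + 2264) + 4381582 = 3915/2 + 4381582 = 8767079/2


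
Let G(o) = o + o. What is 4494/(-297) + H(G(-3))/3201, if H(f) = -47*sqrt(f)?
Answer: -1498/99 - 47*I*sqrt(6)/3201 ≈ -15.131 - 0.035966*I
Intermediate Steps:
G(o) = 2*o
4494/(-297) + H(G(-3))/3201 = 4494/(-297) - 47*I*sqrt(6)/3201 = 4494*(-1/297) - 47*I*sqrt(6)*(1/3201) = -1498/99 - 47*I*sqrt(6)*(1/3201) = -1498/99 - 47*I*sqrt(6)/3201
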